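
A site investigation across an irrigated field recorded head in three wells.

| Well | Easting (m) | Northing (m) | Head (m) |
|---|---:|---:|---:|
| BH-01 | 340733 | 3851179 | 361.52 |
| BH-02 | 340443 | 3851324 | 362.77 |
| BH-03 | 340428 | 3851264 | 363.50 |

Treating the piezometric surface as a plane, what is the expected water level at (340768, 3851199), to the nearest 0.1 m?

Taking BH-01 as reference: BH-02−BH-01 = (-290, 145, +1.25); BH-03−BH-01 = (-305, 85, +1.98).
Solve a·Δx + b·Δy = Δh: det = (-290)·85 − (-305)·145 = 19575.
∂h/∂x = [(+1.25)·85 − (+1.98)·145] / 19575 = -0.009239
∂h/∂y = [(-290)·(+1.98) − (-305)·(+1.25)] / 19575 = -0.009857
h(340768, 3851199) = 361.52 + (-0.009239)·(35) + (-0.009857)·(20) = 361.52 -0.323 -0.197 = 361.000 m.

361.0 m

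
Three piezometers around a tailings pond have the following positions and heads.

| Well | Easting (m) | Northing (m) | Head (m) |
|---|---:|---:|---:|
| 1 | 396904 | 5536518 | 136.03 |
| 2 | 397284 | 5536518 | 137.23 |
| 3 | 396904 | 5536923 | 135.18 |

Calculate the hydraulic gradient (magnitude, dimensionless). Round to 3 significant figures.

∂h/∂x = (137.23 − 136.03) / (397284 − 396904) = +0.003158
∂h/∂y = (135.18 − 136.03) / (5536923 − 5536518) = -0.002099
|∇h| = √(0.003158² + -0.002099²) = 0.003792

0.00379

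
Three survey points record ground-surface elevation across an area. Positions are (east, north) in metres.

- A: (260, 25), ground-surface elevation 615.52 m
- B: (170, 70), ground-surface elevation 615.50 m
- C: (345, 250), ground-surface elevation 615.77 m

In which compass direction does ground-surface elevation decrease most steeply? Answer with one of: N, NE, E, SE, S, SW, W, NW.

With z = a·x + b·y + c and A as origin, the differences give:
  (-90)·a + 45·b = -0.02
  85·a + 225·b = +0.25
Eliminate b (×225 and ×45, subtract): -24075·a = -15.750 → a = ∂z/∂x = +0.0006542
Back-substitute: b = ∂z/∂y = +0.0008640.
Steepest decrease is along −∇f = (-0.0006542 E, -0.0008640 N) → southwest.

SW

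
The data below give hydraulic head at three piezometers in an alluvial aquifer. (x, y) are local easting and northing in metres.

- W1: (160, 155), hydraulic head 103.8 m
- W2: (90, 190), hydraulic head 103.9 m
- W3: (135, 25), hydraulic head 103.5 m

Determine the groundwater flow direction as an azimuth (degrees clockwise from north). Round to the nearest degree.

Differences from W1: to W2 (Δx, Δy, Δh) = (-70, 35, +0.1); to W3 = (-25, -130, -0.3).
Determinant of the coordinate differences = (-70)·(-130) − (-25)·35 = 9975.
∂h/∂x = [(+0.1)·(-130) − (-0.3)·35] / 9975 = -0.0002506
∂h/∂y = [(-70)·(-0.3) − (-25)·(+0.1)] / 9975 = +0.002356
Flow direction (−∇h) has components (+0.0002506 E, -0.002356 N).
Azimuth = atan2(E, N) = atan2(+0.0002506, -0.002356) = 173.9° ≈ 174°.

174°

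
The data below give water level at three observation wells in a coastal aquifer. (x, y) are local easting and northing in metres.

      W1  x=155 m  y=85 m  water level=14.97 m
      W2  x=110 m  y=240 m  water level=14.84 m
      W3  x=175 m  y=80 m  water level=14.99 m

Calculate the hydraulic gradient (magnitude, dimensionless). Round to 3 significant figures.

0.00104

With h = a·x + b·y + c and W1 as origin, the differences give:
  (-45)·a + 155·b = -0.13
  20·a + (-5)·b = +0.02
Eliminate b (×(-5) and ×155, subtract): -2875·a = -2.450 → a = ∂h/∂x = +0.0008522
Back-substitute: b = ∂h/∂y = -0.0005913.
|∇h| = √(0.0008522² + -0.0005913²) = 0.001037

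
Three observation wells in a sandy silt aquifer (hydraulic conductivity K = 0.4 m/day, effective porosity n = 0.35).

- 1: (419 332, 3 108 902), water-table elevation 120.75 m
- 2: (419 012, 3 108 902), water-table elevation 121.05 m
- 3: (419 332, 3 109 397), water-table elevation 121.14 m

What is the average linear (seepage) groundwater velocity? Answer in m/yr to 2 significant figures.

∂h/∂x = (121.05 − 120.75) / (419012 − 419332) = -0.0009375
∂h/∂y = (121.14 − 120.75) / (3109397 − 3108902) = +0.0007879
|∇h| = √(-0.0009375² + 0.0007879²) = 0.001225
Seepage velocity v = K·i/n = 0.4 × 0.001225 / 0.35 = 0.0014 m/day = 0.5113 m/yr.

0.51 m/yr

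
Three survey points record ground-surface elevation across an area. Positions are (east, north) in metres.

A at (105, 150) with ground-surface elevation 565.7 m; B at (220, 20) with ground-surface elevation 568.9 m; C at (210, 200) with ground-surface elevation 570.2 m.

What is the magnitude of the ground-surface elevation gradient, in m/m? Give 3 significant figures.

Differences from A: to B (Δx, Δy, Δh) = (115, -130, +3.2); to C = (105, 50, +4.5).
Determinant of the coordinate differences = 115·50 − 105·(-130) = 19400.
∂z/∂x = [(+3.2)·50 − (+4.5)·(-130)] / 19400 = +0.03840
∂z/∂y = [115·(+4.5) − 105·(+3.2)] / 19400 = +0.009356
|∇f| = √(0.03840² + 0.009356²) = 0.03952 m/m

0.0395 m/m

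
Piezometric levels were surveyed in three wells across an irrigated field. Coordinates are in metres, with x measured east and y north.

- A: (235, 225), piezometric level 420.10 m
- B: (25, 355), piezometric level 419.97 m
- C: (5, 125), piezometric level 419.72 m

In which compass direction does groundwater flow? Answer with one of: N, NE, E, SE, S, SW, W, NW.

Taking A as reference: B−A = (-210, 130, -0.13); C−A = (-230, -100, -0.38).
Solve a·Δx + b·Δy = Δh: det = (-210)·(-100) − (-230)·130 = 50900.
∂h/∂x = [(-0.13)·(-100) − (-0.38)·130] / 50900 = +0.001226
∂h/∂y = [(-210)·(-0.38) − (-230)·(-0.13)] / 50900 = +0.0009804
Flow = −∇h = (-0.001226 east, -0.0009804 north), which points southwest.

SW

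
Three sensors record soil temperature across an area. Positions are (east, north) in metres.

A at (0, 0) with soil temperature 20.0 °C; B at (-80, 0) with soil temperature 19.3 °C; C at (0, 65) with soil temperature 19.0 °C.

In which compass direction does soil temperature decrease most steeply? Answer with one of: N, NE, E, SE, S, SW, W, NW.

NW

∂T/∂x = (19.3 − 20.0) / (-80 − 0) = +0.008750
∂T/∂y = (19.0 − 20.0) / (65 − 0) = -0.01538
Steepest decrease is along −∇f = (-0.008750 E, +0.01538 N) → northwest.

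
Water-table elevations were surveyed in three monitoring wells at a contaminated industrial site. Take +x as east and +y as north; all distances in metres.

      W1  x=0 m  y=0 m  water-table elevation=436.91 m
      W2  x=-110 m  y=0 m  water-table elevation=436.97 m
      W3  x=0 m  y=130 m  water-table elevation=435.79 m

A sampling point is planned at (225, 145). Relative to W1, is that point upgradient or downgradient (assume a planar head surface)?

downgradient

∂h/∂x = (436.97 − 436.91) / (-110 − 0) = -0.0005455
∂h/∂y = (435.79 − 436.91) / (130 − 0) = -0.008615
Head at (225, 145) = 436.91 + (-0.0005455)·(225) + (-0.008615)·(145) = 435.54 m.
That is lower than the 436.91 m at W1, so the point is downgradient.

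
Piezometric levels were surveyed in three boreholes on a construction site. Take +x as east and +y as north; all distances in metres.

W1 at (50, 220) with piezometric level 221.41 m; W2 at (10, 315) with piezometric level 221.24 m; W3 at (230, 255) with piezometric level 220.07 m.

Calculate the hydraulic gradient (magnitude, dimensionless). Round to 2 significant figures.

0.0080

Three-point gradient (reference W1): Δ to W2 = (-40, 95, -0.17), Δ to W3 = (180, 35, -1.34).
∂h/∂x = -0.006559, ∂h/∂y = -0.004551 (det = -18500).
|∇h| = √(-0.006559² + -0.004551²) = 0.007983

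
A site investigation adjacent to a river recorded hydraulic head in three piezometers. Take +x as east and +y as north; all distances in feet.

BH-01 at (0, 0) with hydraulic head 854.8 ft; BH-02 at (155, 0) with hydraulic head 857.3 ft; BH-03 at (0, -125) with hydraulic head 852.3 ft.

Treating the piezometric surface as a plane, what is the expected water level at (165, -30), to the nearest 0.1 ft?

∂h/∂x = (857.3 − 854.8) / (155 − 0) = +0.01613
∂h/∂y = (852.3 − 854.8) / (-125 − 0) = +0.02000
h(165, -30) = 854.8 + (+0.01613)·(165) + (+0.02000)·(-30) = 854.8 +2.661 -0.600 = 856.861 ft.

856.9 ft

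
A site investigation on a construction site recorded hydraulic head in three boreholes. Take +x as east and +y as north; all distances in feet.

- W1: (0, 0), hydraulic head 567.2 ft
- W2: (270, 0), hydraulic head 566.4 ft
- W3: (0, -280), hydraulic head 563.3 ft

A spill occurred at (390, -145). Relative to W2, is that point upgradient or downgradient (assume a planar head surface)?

∂h/∂x = (566.4 − 567.2) / (270 − 0) = -0.002963
∂h/∂y = (563.3 − 567.2) / (-280 − 0) = +0.01393
Head at (390, -145) = 567.2 + (-0.002963)·(390) + (+0.01393)·(-145) = 564.02 ft.
That is lower than the 566.4 ft at W2, so the point is downgradient.

downgradient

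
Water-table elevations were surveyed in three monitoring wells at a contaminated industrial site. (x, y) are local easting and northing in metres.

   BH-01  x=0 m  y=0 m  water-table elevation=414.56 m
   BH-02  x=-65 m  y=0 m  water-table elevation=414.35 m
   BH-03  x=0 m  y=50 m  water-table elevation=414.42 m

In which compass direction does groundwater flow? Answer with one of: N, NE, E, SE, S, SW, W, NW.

∂h/∂x = (414.35 − 414.56) / (-65 − 0) = +0.003231
∂h/∂y = (414.42 − 414.56) / (50 − 0) = -0.002800
Flow = −∇h = (-0.003231 east, +0.002800 north), which points northwest.

NW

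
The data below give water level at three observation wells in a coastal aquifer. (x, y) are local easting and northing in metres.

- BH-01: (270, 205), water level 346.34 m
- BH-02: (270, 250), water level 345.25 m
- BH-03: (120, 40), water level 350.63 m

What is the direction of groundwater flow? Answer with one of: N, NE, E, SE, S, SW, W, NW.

N

With h = a·x + b·y + c and BH-01 as origin, the differences give:
  0·a + 45·b = -1.09
  (-150)·a + (-165)·b = +4.29
Eliminate b (×(-165) and ×45, subtract): 6750·a = -13.200 → a = ∂h/∂x = -0.001956
Back-substitute: b = ∂h/∂y = -0.02422.
Flow = −∇h = (+0.001956 east, +0.02422 north), which points north.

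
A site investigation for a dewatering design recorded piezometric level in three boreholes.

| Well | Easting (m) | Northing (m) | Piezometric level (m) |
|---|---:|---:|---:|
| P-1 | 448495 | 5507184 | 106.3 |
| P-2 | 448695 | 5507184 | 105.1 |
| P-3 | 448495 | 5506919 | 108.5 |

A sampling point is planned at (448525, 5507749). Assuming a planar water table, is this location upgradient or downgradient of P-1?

∂h/∂x = (105.1 − 106.3) / (448695 − 448495) = -0.006000
∂h/∂y = (108.5 − 106.3) / (5506919 − 5507184) = -0.008302
Head at (448525, 5507749) = 106.3 + (-0.006000)·(30) + (-0.008302)·(565) = 101.43 m.
That is lower than the 106.3 m at P-1, so the point is downgradient.

downgradient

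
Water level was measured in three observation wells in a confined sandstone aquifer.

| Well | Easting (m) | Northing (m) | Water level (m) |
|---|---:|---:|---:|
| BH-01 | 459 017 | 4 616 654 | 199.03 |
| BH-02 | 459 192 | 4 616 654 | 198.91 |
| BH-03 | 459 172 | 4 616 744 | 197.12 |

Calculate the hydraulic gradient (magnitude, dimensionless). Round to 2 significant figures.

0.020

Taking BH-01 as reference: BH-02−BH-01 = (175, 0, -0.12); BH-03−BH-01 = (155, 90, -1.91).
Solve a·Δx + b·Δy = Δh: det = 175·90 − 155·0 = 15750.
∂h/∂x = [(-0.12)·90 − (-1.91)·0] / 15750 = -0.0006857
∂h/∂y = [175·(-1.91) − 155·(-0.12)] / 15750 = -0.02004
|∇h| = √(-0.0006857² + -0.02004²) = 0.02005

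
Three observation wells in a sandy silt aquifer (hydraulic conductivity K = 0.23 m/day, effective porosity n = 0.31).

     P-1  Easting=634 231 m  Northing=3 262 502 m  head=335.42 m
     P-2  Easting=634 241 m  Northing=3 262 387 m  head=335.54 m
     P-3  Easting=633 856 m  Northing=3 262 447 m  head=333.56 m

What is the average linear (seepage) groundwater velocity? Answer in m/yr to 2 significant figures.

With h = a·x + b·y + c and P-1 as origin, the differences give:
  10·a + (-115)·b = +0.12
  (-375)·a + (-55)·b = -1.86
Eliminate b (×(-55) and ×(-115), subtract): -43675·a = -220.500 → a = ∂h/∂x = +0.005049
Back-substitute: b = ∂h/∂y = -0.0006045.
|∇h| = √(0.005049² + -0.0006045²) = 0.005085
Seepage velocity v = K·i/n = 0.23 × 0.005085 / 0.31 = 0.003773 m/day = 1.378 m/yr.

1.4 m/yr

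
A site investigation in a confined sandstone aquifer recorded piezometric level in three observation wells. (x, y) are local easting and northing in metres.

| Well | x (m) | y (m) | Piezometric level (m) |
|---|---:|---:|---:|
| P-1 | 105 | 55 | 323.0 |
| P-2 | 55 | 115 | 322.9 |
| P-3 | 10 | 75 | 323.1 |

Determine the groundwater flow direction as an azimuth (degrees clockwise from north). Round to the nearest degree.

029°

With h = a·x + b·y + c and P-1 as origin, the differences give:
  (-50)·a + 60·b = -0.1
  (-95)·a + 20·b = +0.1
Eliminate b (×20 and ×60, subtract): 4700·a = -8.00 → a = ∂h/∂x = -0.001702
Back-substitute: b = ∂h/∂y = -0.003085.
Flow direction (−∇h) has components (+0.001702 E, +0.003085 N).
Azimuth = atan2(E, N) = atan2(+0.001702, +0.003085) = 28.9° ≈ 029°.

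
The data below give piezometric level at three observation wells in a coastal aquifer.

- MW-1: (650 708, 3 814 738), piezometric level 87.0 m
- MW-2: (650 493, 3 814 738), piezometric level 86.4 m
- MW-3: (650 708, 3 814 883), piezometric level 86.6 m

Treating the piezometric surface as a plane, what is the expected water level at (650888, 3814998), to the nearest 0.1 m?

86.8 m

∂h/∂x = (86.4 − 87.0) / (650493 − 650708) = +0.002791
∂h/∂y = (86.6 − 87.0) / (3814883 − 3814738) = -0.002759
h(650888, 3814998) = 87.0 + (+0.002791)·(180) + (-0.002759)·(260) = 87.0 +0.502 -0.717 = 86.785 m.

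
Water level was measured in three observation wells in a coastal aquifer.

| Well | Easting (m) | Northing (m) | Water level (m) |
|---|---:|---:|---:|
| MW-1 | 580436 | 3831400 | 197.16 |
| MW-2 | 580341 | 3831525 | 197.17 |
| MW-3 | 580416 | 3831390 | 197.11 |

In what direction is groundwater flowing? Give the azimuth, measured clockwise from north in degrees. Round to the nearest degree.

231°

Taking MW-1 as reference: MW-2−MW-1 = (-95, 125, +0.01); MW-3−MW-1 = (-20, -10, -0.05).
Solve a·Δx + b·Δy = Δh: det = (-95)·(-10) − (-20)·125 = 3450.
∂h/∂x = [(+0.01)·(-10) − (-0.05)·125] / 3450 = +0.001783
∂h/∂y = [(-95)·(-0.05) − (-20)·(+0.01)] / 3450 = +0.001435
Flow direction (−∇h) has components (-0.001783 E, -0.001435 N).
Azimuth = atan2(E, N) = atan2(-0.001783, -0.001435) = 231.2° ≈ 231°.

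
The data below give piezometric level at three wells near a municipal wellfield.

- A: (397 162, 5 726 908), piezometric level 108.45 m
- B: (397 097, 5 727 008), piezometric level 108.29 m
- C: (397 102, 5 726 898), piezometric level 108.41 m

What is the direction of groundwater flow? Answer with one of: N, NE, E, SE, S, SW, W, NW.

Taking A as reference: B−A = (-65, 100, -0.16); C−A = (-60, -10, -0.04).
Determinant of the coordinate differences = (-65)·(-10) − (-60)·100 = 6650.
∂h/∂x = [(-0.16)·(-10) − (-0.04)·100] / 6650 = +0.0008421
∂h/∂y = [(-65)·(-0.04) − (-60)·(-0.16)] / 6650 = -0.001053
Flow = −∇h = (-0.0008421 east, +0.001053 north), which points northwest.

NW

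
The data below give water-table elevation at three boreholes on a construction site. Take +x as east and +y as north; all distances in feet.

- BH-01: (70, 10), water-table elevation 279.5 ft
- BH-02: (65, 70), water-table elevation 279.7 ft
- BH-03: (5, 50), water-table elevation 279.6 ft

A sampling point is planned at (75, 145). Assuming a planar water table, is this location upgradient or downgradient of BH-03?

Three-point gradient (reference BH-01): Δ to BH-02 = (-5, 60, +0.2), Δ to BH-03 = (-65, 40, +0.1).
∂h/∂x = +0.0005405, ∂h/∂y = +0.003378 (det = 3700).
Head at (75, 145) = 279.5 + (+0.0005405)·(5) + (+0.003378)·(135) = 279.96 ft.
That is higher than the 279.6 ft at BH-03, so the point is upgradient.

upgradient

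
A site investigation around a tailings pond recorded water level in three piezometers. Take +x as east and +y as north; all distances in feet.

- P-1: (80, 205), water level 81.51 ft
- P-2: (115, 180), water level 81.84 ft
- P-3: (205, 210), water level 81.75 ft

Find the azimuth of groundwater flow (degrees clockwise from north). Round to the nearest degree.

Three-point gradient (reference P-1): Δ to P-2 = (35, -25, +0.33), Δ to P-3 = (125, 5, +0.24).
∂h/∂x = +0.002318, ∂h/∂y = -0.009955 (det = 3300).
Flow direction (−∇h) has components (-0.002318 E, +0.009955 N).
Azimuth = atan2(E, N) = atan2(-0.002318, +0.009955) = 346.9° ≈ 347°.

347°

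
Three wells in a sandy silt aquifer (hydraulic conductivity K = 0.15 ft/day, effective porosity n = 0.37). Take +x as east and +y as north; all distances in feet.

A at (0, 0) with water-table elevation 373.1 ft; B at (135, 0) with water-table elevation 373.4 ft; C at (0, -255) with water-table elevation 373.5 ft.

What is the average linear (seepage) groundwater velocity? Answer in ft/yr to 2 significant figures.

∂h/∂x = (373.4 − 373.1) / (135 − 0) = +0.002222
∂h/∂y = (373.5 − 373.1) / (-255 − 0) = -0.001569
|∇h| = √(0.002222² + -0.001569²) = 0.00272
Seepage velocity v = K·i/n = 0.15 × 0.00272 / 0.37 = 0.001103 ft/day = 0.4029 ft/yr.

0.40 ft/yr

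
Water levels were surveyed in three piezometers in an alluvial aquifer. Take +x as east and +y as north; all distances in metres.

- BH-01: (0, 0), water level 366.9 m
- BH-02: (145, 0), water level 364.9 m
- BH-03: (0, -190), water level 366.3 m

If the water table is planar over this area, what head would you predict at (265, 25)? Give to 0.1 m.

363.3 m

∂h/∂x = (364.9 − 366.9) / (145 − 0) = -0.01379
∂h/∂y = (366.3 − 366.9) / (-190 − 0) = +0.003158
h(265, 25) = 366.9 + (-0.01379)·(265) + (+0.003158)·(25) = 366.9 -3.655 +0.079 = 363.324 m.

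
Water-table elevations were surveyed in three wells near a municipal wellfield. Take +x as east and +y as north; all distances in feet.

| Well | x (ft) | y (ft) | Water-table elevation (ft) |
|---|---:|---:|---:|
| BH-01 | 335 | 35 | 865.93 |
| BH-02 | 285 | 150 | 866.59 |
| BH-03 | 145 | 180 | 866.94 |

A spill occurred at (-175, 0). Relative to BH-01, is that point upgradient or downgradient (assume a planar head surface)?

upgradient

Three-point gradient (reference BH-01): Δ to BH-02 = (-50, 115, +0.66), Δ to BH-03 = (-190, 145, +1.01).
∂h/∂x = -0.001401, ∂h/∂y = +0.005130 (det = 14600).
Head at (-175, 0) = 865.93 + (-0.001401)·(-510) + (+0.005130)·(-35) = 866.46 ft.
That is higher than the 865.93 ft at BH-01, so the point is upgradient.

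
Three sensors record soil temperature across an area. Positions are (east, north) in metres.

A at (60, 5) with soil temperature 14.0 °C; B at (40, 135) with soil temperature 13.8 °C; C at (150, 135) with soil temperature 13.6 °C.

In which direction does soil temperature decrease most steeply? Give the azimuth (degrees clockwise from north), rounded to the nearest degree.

Three-point gradient (reference A): Δ to B = (-20, 130, -0.2), Δ to C = (90, 130, -0.4).
∂T/∂x = -0.001818, ∂T/∂y = -0.001818 (det = -14300).
Steepest decrease is along −∇f: components (+0.001818 E, +0.001818 N).
Azimuth = atan2(+0.001818, +0.001818) = 45.0° ≈ 045°.

045°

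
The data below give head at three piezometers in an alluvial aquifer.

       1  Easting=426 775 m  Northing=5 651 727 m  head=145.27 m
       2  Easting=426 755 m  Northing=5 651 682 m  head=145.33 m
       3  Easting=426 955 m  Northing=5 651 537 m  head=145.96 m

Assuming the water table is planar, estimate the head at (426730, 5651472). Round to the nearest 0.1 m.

145.7 m

With h = a·x + b·y + c and 1 as origin, the differences give:
  (-20)·a + (-45)·b = +0.06
  180·a + (-190)·b = +0.69
Eliminate b (×(-190) and ×(-45), subtract): 11900·a = 19.650 → a = ∂h/∂x = +0.001651
Back-substitute: b = ∂h/∂y = -0.002067.
h(426730, 5651472) = 145.27 + (+0.001651)·(-45) + (-0.002067)·(-255) = 145.27 -0.074 +0.527 = 145.723 m.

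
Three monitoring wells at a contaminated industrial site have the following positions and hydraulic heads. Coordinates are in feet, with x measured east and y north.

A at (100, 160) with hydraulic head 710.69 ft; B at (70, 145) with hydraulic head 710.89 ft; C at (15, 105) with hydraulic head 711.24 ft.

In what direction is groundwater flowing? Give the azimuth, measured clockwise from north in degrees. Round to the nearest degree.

100°

With h = a·x + b·y + c and A as origin, the differences give:
  (-30)·a + (-15)·b = +0.20
  (-85)·a + (-55)·b = +0.55
Eliminate b (×(-55) and ×(-15), subtract): 375·a = -2.750 → a = ∂h/∂x = -0.007333
Back-substitute: b = ∂h/∂y = +0.001333.
Flow direction (−∇h) has components (+0.007333 E, -0.001333 N).
Azimuth = atan2(E, N) = atan2(+0.007333, -0.001333) = 100.3° ≈ 100°.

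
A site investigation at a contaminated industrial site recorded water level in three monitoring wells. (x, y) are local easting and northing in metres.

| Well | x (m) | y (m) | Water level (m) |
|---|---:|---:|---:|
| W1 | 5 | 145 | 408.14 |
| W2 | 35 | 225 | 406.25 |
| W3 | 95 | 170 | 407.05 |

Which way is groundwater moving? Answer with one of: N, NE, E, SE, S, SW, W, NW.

Taking W1 as reference: W2−W1 = (30, 80, -1.89); W3−W1 = (90, 25, -1.09).
Determinant of the coordinate differences = 30·25 − 90·80 = -6450.
∂h/∂x = [(-1.89)·25 − (-1.09)·80] / -6450 = -0.006194
∂h/∂y = [30·(-1.09) − 90·(-1.89)] / -6450 = -0.02130
Flow = −∇h = (+0.006194 east, +0.02130 north), which points north.

N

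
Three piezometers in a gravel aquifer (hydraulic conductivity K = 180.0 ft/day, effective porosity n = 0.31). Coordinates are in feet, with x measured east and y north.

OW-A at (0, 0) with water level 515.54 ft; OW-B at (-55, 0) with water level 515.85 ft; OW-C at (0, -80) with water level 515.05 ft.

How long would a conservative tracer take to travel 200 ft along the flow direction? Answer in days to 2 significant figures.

41 days

∂h/∂x = (515.85 − 515.54) / (-55 − 0) = -0.005636
∂h/∂y = (515.05 − 515.54) / (-80 − 0) = +0.006125
|∇h| = √(-0.005636² + 0.006125²) = 0.008323
Seepage velocity v = K·i/n = 180.0 × 0.008323 / 0.31 = 4.833 ft/day.
t = 200 / 4.833 = 41.38 days.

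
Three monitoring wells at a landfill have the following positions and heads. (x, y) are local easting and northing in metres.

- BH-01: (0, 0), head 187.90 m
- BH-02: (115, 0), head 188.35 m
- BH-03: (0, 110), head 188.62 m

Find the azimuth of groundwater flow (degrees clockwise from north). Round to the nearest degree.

211°

∂h/∂x = (188.35 − 187.90) / (115 − 0) = +0.003913
∂h/∂y = (188.62 − 187.90) / (110 − 0) = +0.006545
Flow direction (−∇h) has components (-0.003913 E, -0.006545 N).
Azimuth = atan2(E, N) = atan2(-0.003913, -0.006545) = 210.9° ≈ 211°.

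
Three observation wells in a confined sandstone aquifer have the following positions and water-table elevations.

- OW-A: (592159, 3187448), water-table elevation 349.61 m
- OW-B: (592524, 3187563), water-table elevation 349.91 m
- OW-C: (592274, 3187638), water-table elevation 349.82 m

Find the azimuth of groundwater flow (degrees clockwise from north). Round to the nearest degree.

218°

Taking OW-A as reference: OW-B−OW-A = (365, 115, +0.30); OW-C−OW-A = (115, 190, +0.21).
Solve a·Δx + b·Δy = Δh: det = 365·190 − 115·115 = 56125.
∂h/∂x = [(+0.30)·190 − (+0.21)·115] / 56125 = +0.0005853
∂h/∂y = [365·(+0.21) − 115·(+0.30)] / 56125 = +0.0007510
Flow direction (−∇h) has components (-0.0005853 E, -0.0007510 N).
Azimuth = atan2(E, N) = atan2(-0.0005853, -0.0007510) = 217.9° ≈ 218°.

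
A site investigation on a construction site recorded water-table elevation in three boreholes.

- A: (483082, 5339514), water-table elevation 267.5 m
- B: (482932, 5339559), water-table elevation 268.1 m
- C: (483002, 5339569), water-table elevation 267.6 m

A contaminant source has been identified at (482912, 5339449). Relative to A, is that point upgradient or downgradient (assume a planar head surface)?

Differences from A: to B (Δx, Δy, Δh) = (-150, 45, +0.6); to C = (-80, 55, +0.1).
Determinant of the coordinate differences = (-150)·55 − (-80)·45 = -4650.
∂h/∂x = [(+0.6)·55 − (+0.1)·45] / -4650 = -0.006129
∂h/∂y = [(-150)·(+0.1) − (-80)·(+0.6)] / -4650 = -0.007097
Head at (482912, 5339449) = 267.5 + (-0.006129)·(-170) + (-0.007097)·(-65) = 269.00 m.
That is higher than the 267.5 m at A, so the point is upgradient.

upgradient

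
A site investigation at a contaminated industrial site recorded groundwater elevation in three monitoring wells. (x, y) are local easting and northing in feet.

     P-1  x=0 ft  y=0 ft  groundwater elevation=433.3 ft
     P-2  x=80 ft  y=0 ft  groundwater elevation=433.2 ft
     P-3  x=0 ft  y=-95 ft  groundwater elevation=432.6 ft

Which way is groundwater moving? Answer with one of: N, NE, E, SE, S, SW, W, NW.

∂h/∂x = (433.2 − 433.3) / (80 − 0) = -0.001250
∂h/∂y = (432.6 − 433.3) / (-95 − 0) = +0.007368
Flow = −∇h = (+0.001250 east, -0.007368 north), which points south.

S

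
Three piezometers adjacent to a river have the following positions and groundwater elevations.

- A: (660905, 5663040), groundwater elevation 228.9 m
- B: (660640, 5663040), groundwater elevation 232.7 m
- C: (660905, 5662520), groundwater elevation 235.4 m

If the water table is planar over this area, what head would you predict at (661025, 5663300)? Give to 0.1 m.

∂h/∂x = (232.7 − 228.9) / (660640 − 660905) = -0.01434
∂h/∂y = (235.4 − 228.9) / (5662520 − 5663040) = -0.01250
h(661025, 5663300) = 228.9 + (-0.01434)·(120) + (-0.01250)·(260) = 228.9 -1.721 -3.250 = 223.929 m.

223.9 m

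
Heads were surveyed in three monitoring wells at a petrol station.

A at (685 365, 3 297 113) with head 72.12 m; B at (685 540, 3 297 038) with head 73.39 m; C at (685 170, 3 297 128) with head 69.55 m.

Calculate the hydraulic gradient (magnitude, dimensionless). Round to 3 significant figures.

0.0222

Differences from A: to B (Δx, Δy, Δh) = (175, -75, +1.27); to C = (-195, 15, -2.57).
Solve a·Δx + b·Δy = Δh: det = 175·15 − (-195)·(-75) = -12000.
∂h/∂x = [(+1.27)·15 − (-2.57)·(-75)] / -12000 = +0.01448
∂h/∂y = [175·(-2.57) − (-195)·(+1.27)] / -12000 = +0.01684
|∇h| = √(0.01448² + 0.01684²) = 0.02221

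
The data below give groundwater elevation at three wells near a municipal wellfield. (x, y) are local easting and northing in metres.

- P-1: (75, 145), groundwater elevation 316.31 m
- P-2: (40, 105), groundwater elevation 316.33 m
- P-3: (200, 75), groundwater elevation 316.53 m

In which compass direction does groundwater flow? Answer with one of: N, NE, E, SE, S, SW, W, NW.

With h = a·x + b·y + c and P-1 as origin, the differences give:
  (-35)·a + (-40)·b = +0.02
  125·a + (-70)·b = +0.22
Eliminate b (×(-70) and ×(-40), subtract): 7450·a = 7.400 → a = ∂h/∂x = +0.0009933
Back-substitute: b = ∂h/∂y = -0.001369.
Flow = −∇h = (-0.0009933 east, +0.001369 north), which points northwest.

NW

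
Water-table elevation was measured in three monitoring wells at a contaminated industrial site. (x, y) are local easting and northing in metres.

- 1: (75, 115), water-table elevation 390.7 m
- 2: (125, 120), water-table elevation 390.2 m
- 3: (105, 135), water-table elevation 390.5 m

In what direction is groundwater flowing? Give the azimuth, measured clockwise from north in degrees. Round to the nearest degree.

119°

With h = a·x + b·y + c and 1 as origin, the differences give:
  50·a + 5·b = -0.5
  30·a + 20·b = -0.2
Eliminate b (×20 and ×5, subtract): 850·a = -9.00 → a = ∂h/∂x = -0.01059
Back-substitute: b = ∂h/∂y = +0.005882.
Flow direction (−∇h) has components (+0.01059 E, -0.005882 N).
Azimuth = atan2(E, N) = atan2(+0.01059, -0.005882) = 119.1° ≈ 119°.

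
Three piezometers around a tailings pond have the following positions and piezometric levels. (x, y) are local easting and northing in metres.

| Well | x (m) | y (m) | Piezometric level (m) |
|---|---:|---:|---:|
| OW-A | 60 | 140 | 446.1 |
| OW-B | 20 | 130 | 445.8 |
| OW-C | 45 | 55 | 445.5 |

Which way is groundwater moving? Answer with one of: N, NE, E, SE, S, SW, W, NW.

SW

Differences from OW-A: to OW-B (Δx, Δy, Δh) = (-40, -10, -0.3); to OW-C = (-15, -85, -0.6).
Solve a·Δx + b·Δy = Δh: det = (-40)·(-85) − (-15)·(-10) = 3250.
∂h/∂x = [(-0.3)·(-85) − (-0.6)·(-10)] / 3250 = +0.006000
∂h/∂y = [(-40)·(-0.6) − (-15)·(-0.3)] / 3250 = +0.006000
Flow = −∇h = (-0.006000 east, -0.006000 north), which points southwest.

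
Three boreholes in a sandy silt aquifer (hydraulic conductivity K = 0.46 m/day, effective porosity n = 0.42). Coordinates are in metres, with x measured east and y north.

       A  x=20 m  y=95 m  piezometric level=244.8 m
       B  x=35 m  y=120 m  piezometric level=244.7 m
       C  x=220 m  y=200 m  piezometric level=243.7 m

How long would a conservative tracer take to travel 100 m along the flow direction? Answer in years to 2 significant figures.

Three-point gradient (reference A): Δ to B = (15, 25, -0.1), Δ to C = (200, 105, -1.1).
∂h/∂x = -0.004964, ∂h/∂y = -0.001022 (det = -3425).
|∇h| = √(-0.004964² + -0.001022²) = 0.005068
Seepage velocity v = K·i/n = 0.46 × 0.005068 / 0.42 = 0.005551 m/day.
t = 100 / 0.005551 = 1.801e+04 days = 49.3 years.

49 years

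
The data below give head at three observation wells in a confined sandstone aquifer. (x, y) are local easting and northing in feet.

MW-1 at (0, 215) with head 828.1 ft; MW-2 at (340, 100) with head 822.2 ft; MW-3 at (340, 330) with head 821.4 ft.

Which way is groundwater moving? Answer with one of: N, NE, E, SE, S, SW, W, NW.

Differences from MW-1: to MW-2 (Δx, Δy, Δh) = (340, -115, -5.9); to MW-3 = (340, 115, -6.7).
Solve a·Δx + b·Δy = Δh: det = 340·115 − 340·(-115) = 78200.
∂h/∂x = [(-5.9)·115 − (-6.7)·(-115)] / 78200 = -0.01853
∂h/∂y = [340·(-6.7) − 340·(-5.9)] / 78200 = -0.003478
Flow = −∇h = (+0.01853 east, +0.003478 north), which points east.

E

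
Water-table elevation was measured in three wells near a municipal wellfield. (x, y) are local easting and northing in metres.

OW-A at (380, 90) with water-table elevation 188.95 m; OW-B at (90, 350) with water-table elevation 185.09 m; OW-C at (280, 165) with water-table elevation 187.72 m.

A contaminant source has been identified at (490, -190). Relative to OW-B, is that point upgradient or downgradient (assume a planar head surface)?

upgradient

With h = a·x + b·y + c and OW-A as origin, the differences give:
  (-290)·a + 260·b = -3.86
  (-100)·a + 75·b = -1.23
Eliminate b (×75 and ×260, subtract): 4250·a = 30.300 → a = ∂h/∂x = +0.007129
Back-substitute: b = ∂h/∂y = -0.006894.
Head at (490, -190) = 188.95 + (+0.007129)·(110) + (-0.006894)·(-280) = 191.66 m.
That is higher than the 185.09 m at OW-B, so the point is upgradient.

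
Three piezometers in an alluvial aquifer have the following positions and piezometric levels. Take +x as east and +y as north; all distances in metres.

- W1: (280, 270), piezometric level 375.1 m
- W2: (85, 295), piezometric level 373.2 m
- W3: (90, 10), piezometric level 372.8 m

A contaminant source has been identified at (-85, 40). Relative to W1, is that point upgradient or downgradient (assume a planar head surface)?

Three-point gradient (reference W1): Δ to W2 = (-195, 25, -1.9), Δ to W3 = (-190, -260, -2.3).
∂h/∂x = +0.009946, ∂h/∂y = +0.001578 (det = 55450).
Head at (-85, 40) = 375.1 + (+0.009946)·(-365) + (+0.001578)·(-230) = 371.11 m.
That is lower than the 375.1 m at W1, so the point is downgradient.

downgradient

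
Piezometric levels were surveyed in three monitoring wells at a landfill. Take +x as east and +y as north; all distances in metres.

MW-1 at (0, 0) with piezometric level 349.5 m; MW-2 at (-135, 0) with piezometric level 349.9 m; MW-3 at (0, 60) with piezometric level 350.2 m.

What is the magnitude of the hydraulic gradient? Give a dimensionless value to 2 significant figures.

∂h/∂x = (349.9 − 349.5) / (-135 − 0) = -0.002963
∂h/∂y = (350.2 − 349.5) / (60 − 0) = +0.01167
|∇h| = √(-0.002963² + 0.01167²) = 0.01204

0.012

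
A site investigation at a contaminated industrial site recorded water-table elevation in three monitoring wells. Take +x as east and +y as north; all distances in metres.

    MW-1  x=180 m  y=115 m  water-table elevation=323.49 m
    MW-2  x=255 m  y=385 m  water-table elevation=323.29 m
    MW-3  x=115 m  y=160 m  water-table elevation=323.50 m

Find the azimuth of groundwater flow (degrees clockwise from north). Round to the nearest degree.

Three-point gradient (reference MW-1): Δ to MW-2 = (75, 270, -0.20), Δ to MW-3 = (-65, 45, +0.01).
∂h/∂x = -0.0005591, ∂h/∂y = -0.0005854 (det = 20925).
Flow direction (−∇h) has components (+0.0005591 E, +0.0005854 N).
Azimuth = atan2(E, N) = atan2(+0.0005591, +0.0005854) = 43.7° ≈ 044°.

044°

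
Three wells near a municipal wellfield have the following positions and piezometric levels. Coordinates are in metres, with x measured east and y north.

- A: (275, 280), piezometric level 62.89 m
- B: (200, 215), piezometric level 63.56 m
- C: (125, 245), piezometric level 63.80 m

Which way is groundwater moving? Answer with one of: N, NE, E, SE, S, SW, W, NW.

NE

With h = a·x + b·y + c and A as origin, the differences give:
  (-75)·a + (-65)·b = +0.67
  (-150)·a + (-35)·b = +0.91
Eliminate b (×(-35) and ×(-65), subtract): -7125·a = 35.700 → a = ∂h/∂x = -0.005011
Back-substitute: b = ∂h/∂y = -0.004526.
Flow = −∇h = (+0.005011 east, +0.004526 north), which points northeast.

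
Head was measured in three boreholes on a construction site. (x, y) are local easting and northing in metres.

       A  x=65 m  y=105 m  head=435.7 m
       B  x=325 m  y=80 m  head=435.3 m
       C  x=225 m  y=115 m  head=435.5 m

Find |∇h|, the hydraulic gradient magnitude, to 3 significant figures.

0.00227

Differences from A: to B (Δx, Δy, Δh) = (260, -25, -0.4); to C = (160, 10, -0.2).
Solve a·Δx + b·Δy = Δh: det = 260·10 − 160·(-25) = 6600.
∂h/∂x = [(-0.4)·10 − (-0.2)·(-25)] / 6600 = -0.001364
∂h/∂y = [260·(-0.2) − 160·(-0.4)] / 6600 = +0.001818
|∇h| = √(-0.001364² + 0.001818²) = 0.002273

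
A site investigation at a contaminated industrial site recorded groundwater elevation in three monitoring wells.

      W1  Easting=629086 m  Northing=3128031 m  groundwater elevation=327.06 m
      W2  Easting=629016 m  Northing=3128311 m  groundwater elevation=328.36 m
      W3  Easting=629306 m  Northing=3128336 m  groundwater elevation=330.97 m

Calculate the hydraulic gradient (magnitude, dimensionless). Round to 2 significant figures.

0.011

Differences from W1: to W2 (Δx, Δy, Δh) = (-70, 280, +1.30); to W3 = (220, 305, +3.91).
Determinant of the coordinate differences = (-70)·305 − 220·280 = -82950.
∂h/∂x = [(+1.30)·305 − (+3.91)·280] / -82950 = +0.008418
∂h/∂y = [(-70)·(+3.91) − 220·(+1.30)] / -82950 = +0.006747
|∇h| = √(0.008418² + 0.006747²) = 0.01079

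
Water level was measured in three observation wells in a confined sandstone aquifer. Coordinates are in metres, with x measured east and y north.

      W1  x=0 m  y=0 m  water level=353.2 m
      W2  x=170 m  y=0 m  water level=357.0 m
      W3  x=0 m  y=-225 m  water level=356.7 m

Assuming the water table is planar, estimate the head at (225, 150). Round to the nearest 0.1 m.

355.9 m

∂h/∂x = (357.0 − 353.2) / (170 − 0) = +0.02235
∂h/∂y = (356.7 − 353.2) / (-225 − 0) = -0.01556
h(225, 150) = 353.2 + (+0.02235)·(225) + (-0.01556)·(150) = 353.2 +5.029 -2.333 = 355.896 m.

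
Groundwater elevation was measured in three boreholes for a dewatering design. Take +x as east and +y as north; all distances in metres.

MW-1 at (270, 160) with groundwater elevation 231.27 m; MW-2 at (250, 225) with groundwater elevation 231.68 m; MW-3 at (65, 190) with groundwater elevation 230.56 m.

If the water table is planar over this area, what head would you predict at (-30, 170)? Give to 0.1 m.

230.0 m

Three-point gradient (reference MW-1): Δ to MW-2 = (-20, 65, +0.41), Δ to MW-3 = (-205, 30, -0.71).
∂h/∂x = +0.004593, ∂h/∂y = +0.007721 (det = 12725).
h(-30, 170) = 231.27 + (+0.004593)·(-300) + (+0.007721)·(10) = 231.27 -1.378 +0.077 = 229.969 m.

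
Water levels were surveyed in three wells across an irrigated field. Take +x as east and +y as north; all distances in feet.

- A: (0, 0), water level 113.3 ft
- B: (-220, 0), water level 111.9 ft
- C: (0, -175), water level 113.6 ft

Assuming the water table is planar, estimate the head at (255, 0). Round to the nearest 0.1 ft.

∂h/∂x = (111.9 − 113.3) / (-220 − 0) = +0.006364
∂h/∂y = (113.6 − 113.3) / (-175 − 0) = -0.001714
h(255, 0) = 113.3 + (+0.006364)·(255) + (-0.001714)·(0) = 113.3 +1.623 -0.000 = 114.923 ft.

114.9 ft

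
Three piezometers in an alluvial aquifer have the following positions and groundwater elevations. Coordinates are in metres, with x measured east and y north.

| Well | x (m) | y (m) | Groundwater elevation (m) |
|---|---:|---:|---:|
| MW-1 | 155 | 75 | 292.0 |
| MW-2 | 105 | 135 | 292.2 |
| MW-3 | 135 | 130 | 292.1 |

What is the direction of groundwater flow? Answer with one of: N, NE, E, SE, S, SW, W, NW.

E

Three-point gradient (reference MW-1): Δ to MW-2 = (-50, 60, +0.2), Δ to MW-3 = (-20, 55, +0.1).
∂h/∂x = -0.003226, ∂h/∂y = +0.0006452 (det = -1550).
Flow = −∇h = (+0.003226 east, -0.0006452 north), which points east.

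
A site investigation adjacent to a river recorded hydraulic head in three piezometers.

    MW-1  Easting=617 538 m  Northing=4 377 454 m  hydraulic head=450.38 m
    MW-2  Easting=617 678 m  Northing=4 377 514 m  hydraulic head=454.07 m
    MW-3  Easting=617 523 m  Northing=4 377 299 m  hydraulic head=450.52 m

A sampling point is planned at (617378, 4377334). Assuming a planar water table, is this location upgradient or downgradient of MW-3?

With h = a·x + b·y + c and MW-1 as origin, the differences give:
  140·a + 60·b = +3.69
  (-15)·a + (-155)·b = +0.14
Eliminate b (×(-155) and ×60, subtract): -20800·a = -580.350 → a = ∂h/∂x = +0.02790
Back-substitute: b = ∂h/∂y = -0.003603.
Head at (617378, 4377334) = 450.38 + (+0.02790)·(-160) + (-0.003603)·(-120) = 446.35 m.
That is lower than the 450.52 m at MW-3, so the point is downgradient.

downgradient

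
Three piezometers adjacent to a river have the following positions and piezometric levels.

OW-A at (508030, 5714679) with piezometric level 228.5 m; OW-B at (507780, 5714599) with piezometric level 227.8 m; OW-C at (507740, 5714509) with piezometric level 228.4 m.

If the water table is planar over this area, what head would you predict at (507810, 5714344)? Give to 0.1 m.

230.3 m

With h = a·x + b·y + c and OW-A as origin, the differences give:
  (-250)·a + (-80)·b = -0.7
  (-290)·a + (-170)·b = -0.1
Eliminate b (×(-170) and ×(-80), subtract): 19300·a = 111.00 → a = ∂h/∂x = +0.005751
Back-substitute: b = ∂h/∂y = -0.009223.
h(507810, 5714344) = 228.5 + (+0.005751)·(-220) + (-0.009223)·(-335) = 228.5 -1.265 +3.090 = 230.324 m.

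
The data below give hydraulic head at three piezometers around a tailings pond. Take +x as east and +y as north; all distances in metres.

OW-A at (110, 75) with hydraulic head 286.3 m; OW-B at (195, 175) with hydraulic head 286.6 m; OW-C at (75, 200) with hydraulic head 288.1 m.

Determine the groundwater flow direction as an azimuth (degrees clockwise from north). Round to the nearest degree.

Differences from OW-A: to OW-B (Δx, Δy, Δh) = (85, 100, +0.3); to OW-C = (-35, 125, +1.8).
Determinant of the coordinate differences = 85·125 − (-35)·100 = 14125.
∂h/∂x = [(+0.3)·125 − (+1.8)·100] / 14125 = -0.01009
∂h/∂y = [85·(+1.8) − (-35)·(+0.3)] / 14125 = +0.01158
Flow direction (−∇h) has components (+0.01009 E, -0.01158 N).
Azimuth = atan2(E, N) = atan2(+0.01009, -0.01158) = 138.9° ≈ 139°.

139°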